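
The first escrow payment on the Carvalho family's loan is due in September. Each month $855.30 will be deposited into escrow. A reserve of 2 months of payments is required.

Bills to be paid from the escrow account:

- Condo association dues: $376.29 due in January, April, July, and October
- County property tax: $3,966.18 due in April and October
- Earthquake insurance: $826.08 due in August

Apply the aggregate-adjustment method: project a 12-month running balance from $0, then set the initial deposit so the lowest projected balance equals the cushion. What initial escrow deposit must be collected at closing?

Cushion = 2 × $855.30 = $1,710.60
Trial balance (start $0, +$855.30 each month, − disbursements):
  Sep: +$855.30 → $855.30
  Oct: +$855.30 − $4,342.47 → -$2,631.87
  Nov: +$855.30 → -$1,776.57
  Dec: +$855.30 → -$921.27
  Jan: +$855.30 − $376.29 → -$442.26
  Feb: +$855.30 → $413.04
  Mar: +$855.30 → $1,268.34
  Apr: +$855.30 − $4,342.47 → -$2,218.83
  May: +$855.30 → -$1,363.53
  Jun: +$855.30 → -$508.23
  Jul: +$855.30 − $376.29 → -$29.22
  Aug: +$855.30 − $826.08 → $0.00
Lowest trial balance = -$2,631.87 (Oct)
Initial deposit = cushion − low point = $1,710.60 − (-$2,631.87) = $4,342.47

$4,342.47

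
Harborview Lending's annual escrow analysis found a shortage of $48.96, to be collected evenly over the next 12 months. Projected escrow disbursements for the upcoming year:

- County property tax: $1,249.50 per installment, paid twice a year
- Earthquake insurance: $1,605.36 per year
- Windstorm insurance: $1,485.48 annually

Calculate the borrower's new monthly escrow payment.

County property tax = $1,249.50 × 2 = $2,499.00/yr
Earthquake insurance = $1,605.36/yr
Windstorm insurance = $1,485.48/yr
Yearly total = $5,589.84
Monthly = $5,589.84 ÷ 12 = $465.82
Shortage per month = $48.96 / 12 = $4.08
New monthly escrow = $465.82 + $4.08 = $469.90

$469.90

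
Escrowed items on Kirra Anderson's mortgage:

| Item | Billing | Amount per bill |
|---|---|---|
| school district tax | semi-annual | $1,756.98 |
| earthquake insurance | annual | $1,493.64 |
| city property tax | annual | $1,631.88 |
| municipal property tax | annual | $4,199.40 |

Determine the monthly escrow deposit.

School district tax: $1,756.98 × 2 = $3,513.96/yr
Earthquake insurance: $1,493.64/yr
City property tax: $1,631.88/yr
Municipal property tax: $4,199.40/yr
Total per year = $3,513.96 + $1,493.64 + $1,631.88 + $4,199.40 = $10,838.88
Monthly escrow = $10,838.88 / 12 = $903.24

$903.24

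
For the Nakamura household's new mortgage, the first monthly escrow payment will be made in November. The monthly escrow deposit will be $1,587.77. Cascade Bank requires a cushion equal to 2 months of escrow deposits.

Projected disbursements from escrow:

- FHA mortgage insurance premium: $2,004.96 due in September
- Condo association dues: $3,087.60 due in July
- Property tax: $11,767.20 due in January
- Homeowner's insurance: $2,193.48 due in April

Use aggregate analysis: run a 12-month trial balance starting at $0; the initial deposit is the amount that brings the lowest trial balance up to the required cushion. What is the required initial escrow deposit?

Cushion = 2 × $1,587.77 = $3,175.54
Trial balance (start $0, +$1,587.77 each month, − disbursements):
  Nov: +$1,587.77 → $1,587.77
  Dec: +$1,587.77 → $3,175.54
  Jan: +$1,587.77 − $11,767.20 → -$7,003.89
  Feb: +$1,587.77 → -$5,416.12
  Mar: +$1,587.77 → -$3,828.35
  Apr: +$1,587.77 − $2,193.48 → -$4,434.06
  May: +$1,587.77 → -$2,846.29
  Jun: +$1,587.77 → -$1,258.52
  Jul: +$1,587.77 − $3,087.60 → -$2,758.35
  Aug: +$1,587.77 → -$1,170.58
  Sep: +$1,587.77 − $2,004.96 → -$1,587.77
  Oct: +$1,587.77 → $0.00
Lowest trial balance = -$7,003.89 (Jan)
Initial deposit = cushion − low point = $3,175.54 − (-$7,003.89) = $10,179.43

$10,179.43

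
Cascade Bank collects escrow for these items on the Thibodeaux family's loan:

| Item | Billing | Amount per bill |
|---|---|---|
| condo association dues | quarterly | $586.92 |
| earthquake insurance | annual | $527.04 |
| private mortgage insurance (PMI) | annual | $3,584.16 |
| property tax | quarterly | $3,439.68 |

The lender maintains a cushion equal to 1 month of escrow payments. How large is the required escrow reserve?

$1,684.80

Condo association dues — $586.92 × 4 = $2,347.68 per year
Earthquake insurance — $527.04 per year
Private mortgage insurance (PMI) — $3,584.16 per year
Property tax — $3,439.68 × 4 = $13,758.72 per year
Yearly total = $20,217.60
Monthly escrow = $20,217.60 / 12 = $1,684.80
Cushion = 1 × $1,684.80 = $1,684.80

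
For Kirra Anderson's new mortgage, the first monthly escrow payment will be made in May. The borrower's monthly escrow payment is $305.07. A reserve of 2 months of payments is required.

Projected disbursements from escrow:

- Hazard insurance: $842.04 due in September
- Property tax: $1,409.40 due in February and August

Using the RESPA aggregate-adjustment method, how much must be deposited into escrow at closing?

$1,336.23

Cushion = 2 × $305.07 = $610.14
Trial balance (start $0, +$305.07 each month, − disbursements):
  May: +$305.07 → $305.07
  Jun: +$305.07 → $610.14
  Jul: +$305.07 → $915.21
  Aug: +$305.07 − $1,409.40 → -$189.12
  Sep: +$305.07 − $842.04 → -$726.09
  Oct: +$305.07 → -$421.02
  Nov: +$305.07 → -$115.95
  Dec: +$305.07 → $189.12
  Jan: +$305.07 → $494.19
  Feb: +$305.07 − $1,409.40 → -$610.14
  Mar: +$305.07 → -$305.07
  Apr: +$305.07 → $0.00
Lowest trial balance = -$726.09 (Sep)
Initial deposit = cushion − low point = $610.14 − (-$726.09) = $1,336.23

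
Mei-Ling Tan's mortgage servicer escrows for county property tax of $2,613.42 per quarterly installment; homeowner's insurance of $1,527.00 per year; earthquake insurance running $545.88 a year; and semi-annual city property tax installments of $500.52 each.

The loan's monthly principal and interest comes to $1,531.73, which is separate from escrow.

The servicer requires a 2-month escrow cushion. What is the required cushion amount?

$2,254.60

County property tax: $2,613.42 × 4 = $10,453.68 annually
Homeowner's insurance: $1,527.00 annually
Earthquake insurance: $545.88 annually
City property tax: $500.52 × 2 = $1,001.04 annually
Total annual escrow = $10,453.68 + $1,527.00 + $545.88 + $1,001.04 = $13,527.60
Base monthly escrow = $13,527.60 / 12 = $1,127.30
Cushion = 2 × $1,127.30 = $2,254.60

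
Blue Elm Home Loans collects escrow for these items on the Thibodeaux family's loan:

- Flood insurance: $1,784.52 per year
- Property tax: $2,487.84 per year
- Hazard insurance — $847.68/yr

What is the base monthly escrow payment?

Flood insurance: $1,784.52 annually
Property tax: $2,487.84 annually
Hazard insurance: $847.68 annually
Yearly total = $1,784.52 + $2,487.84 + $847.68 = $5,120.04
Monthly = $5,120.04 / 12 = $426.67

$426.67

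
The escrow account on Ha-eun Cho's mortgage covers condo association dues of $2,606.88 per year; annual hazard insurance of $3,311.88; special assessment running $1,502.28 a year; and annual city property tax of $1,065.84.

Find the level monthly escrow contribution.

Condo association dues — $2,606.88 annually
Hazard insurance — $3,311.88 annually
Special assessment — $1,502.28 annually
City property tax — $1,065.84 annually
Annual escrow total = $2,606.88 + $3,311.88 + $1,502.28 + $1,065.84 = $8,486.88
Per month = $8,486.88 / 12 = $707.24

$707.24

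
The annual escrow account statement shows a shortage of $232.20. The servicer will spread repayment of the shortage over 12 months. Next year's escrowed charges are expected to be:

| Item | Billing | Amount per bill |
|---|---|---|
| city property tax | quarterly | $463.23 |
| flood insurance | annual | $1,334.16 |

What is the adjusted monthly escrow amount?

$284.94

City property tax: $463.23 × 4 = $1,852.92/yr
Flood insurance: $1,334.16/yr
Total annual escrow = $1,852.92 + $1,334.16 = $3,187.08
Monthly escrow = $3,187.08 / 12 = $265.59
Shortage spread = $232.20 / 12 = $19.35/mo
New monthly escrow = $265.59 + $19.35 = $284.94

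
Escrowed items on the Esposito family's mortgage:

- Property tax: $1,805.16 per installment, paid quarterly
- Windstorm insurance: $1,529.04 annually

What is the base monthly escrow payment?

$729.14

Property tax — $1,805.16 × 4 = $7,220.64/yr
Windstorm insurance — $1,529.04/yr
Total per year = $7,220.64 + $1,529.04 = $8,749.68
Monthly = $8,749.68 ÷ 12 = $729.14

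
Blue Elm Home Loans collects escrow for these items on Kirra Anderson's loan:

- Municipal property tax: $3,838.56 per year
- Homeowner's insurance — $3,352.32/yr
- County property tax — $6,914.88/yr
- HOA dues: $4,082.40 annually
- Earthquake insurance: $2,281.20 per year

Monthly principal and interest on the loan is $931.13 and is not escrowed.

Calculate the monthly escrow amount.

Municipal property tax: $3,838.56/yr
Homeowner's insurance: $3,352.32/yr
County property tax: $6,914.88/yr
HOA dues: $4,082.40/yr
Earthquake insurance: $2,281.20/yr
Annual escrow total = $20,469.36
Base monthly escrow = $20,469.36 / 12 = $1,705.78

$1,705.78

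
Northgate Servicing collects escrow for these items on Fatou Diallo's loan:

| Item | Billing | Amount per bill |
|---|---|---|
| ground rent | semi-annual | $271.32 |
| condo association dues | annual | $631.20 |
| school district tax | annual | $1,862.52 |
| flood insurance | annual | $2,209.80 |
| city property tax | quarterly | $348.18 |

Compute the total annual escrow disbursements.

$6,638.88

Ground rent: $271.32 × 2 = $542.64/yr
Condo association dues: $631.20/yr
School district tax: $1,862.52/yr
Flood insurance: $2,209.80/yr
City property tax: $348.18 × 4 = $1,392.72/yr
Yearly total = $542.64 + $631.20 + $1,862.52 + $2,209.80 + $1,392.72 = $6,638.88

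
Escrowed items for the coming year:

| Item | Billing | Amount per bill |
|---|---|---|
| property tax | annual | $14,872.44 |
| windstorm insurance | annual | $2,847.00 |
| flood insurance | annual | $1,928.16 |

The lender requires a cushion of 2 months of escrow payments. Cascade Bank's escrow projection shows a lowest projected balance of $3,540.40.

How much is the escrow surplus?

Property tax = $14,872.44 per year
Windstorm insurance = $2,847.00 per year
Flood insurance = $1,928.16 per year
Total annual escrow = $19,647.60
Base monthly escrow = $19,647.60 ÷ 12 = $1,637.30
Required reserve = 2 × $1,637.30 = $3,274.60
Surplus = $3,540.40 − $3,274.60 = $265.80

$265.80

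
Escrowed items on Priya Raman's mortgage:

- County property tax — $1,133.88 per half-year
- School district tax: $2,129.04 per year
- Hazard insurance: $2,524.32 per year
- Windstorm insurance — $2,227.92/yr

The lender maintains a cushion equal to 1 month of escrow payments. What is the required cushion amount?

County property tax: $1,133.88 × 2 = $2,267.76
School district tax: $2,129.04
Hazard insurance: $2,524.32
Windstorm insurance: $2,227.92
Total annual escrow = $2,267.76 + $2,129.04 + $2,524.32 + $2,227.92 = $9,149.04
Per month = $9,149.04 ÷ 12 = $762.42
Reserve = 1 × $762.42 = $762.42

$762.42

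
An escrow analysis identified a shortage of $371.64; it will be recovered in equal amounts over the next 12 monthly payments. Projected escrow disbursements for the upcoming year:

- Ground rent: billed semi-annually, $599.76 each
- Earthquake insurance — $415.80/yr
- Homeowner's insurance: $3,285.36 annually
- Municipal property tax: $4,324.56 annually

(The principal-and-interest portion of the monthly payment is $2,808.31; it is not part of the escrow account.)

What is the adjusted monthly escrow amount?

$799.74

Ground rent — $599.76 × 2 = $1,199.52 annually
Earthquake insurance — $415.80 annually
Homeowner's insurance — $3,285.36 annually
Municipal property tax — $4,324.56 annually
Total per year = $1,199.52 + $415.80 + $3,285.36 + $4,324.56 = $9,225.24
Monthly escrow = $9,225.24 / 12 = $768.77
Monthly shortage recovery: $371.64 / 12 = $30.97
New monthly escrow = $768.77 + $30.97 = $799.74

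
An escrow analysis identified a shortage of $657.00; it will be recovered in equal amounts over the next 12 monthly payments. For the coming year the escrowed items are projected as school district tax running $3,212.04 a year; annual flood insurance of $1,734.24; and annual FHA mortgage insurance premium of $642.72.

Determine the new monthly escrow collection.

School district tax = $3,212.04
Flood insurance = $1,734.24
FHA mortgage insurance premium = $642.72
Annual escrow total = $5,589.00
Monthly escrow = $5,589.00 ÷ 12 = $465.75
Shortage per month = $657.00 ÷ 12 = $54.75
New monthly escrow = $465.75 + $54.75 = $520.50

$520.50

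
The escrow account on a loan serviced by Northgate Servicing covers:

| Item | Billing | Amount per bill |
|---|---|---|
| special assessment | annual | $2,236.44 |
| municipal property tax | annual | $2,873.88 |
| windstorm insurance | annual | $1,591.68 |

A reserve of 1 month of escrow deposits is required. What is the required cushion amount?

Special assessment = $2,236.44 per year
Municipal property tax = $2,873.88 per year
Windstorm insurance = $1,591.68 per year
Combined annual = $6,702.00
Monthly escrow = $6,702.00 / 12 = $558.50
Required cushion = 1 × $558.50 = $558.50

$558.50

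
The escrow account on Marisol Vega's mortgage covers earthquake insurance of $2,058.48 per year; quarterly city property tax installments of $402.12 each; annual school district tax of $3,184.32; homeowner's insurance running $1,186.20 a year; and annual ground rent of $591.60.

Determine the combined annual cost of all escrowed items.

$8,629.08

Earthquake insurance — $2,058.48
City property tax — $402.12 × 4 = $1,608.48
School district tax — $3,184.32
Homeowner's insurance — $1,186.20
Ground rent — $591.60
Total annual escrow = $8,629.08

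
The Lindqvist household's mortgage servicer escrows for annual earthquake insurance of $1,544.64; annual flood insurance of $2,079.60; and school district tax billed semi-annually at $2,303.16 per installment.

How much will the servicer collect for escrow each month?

Earthquake insurance: $1,544.64 per year
Flood insurance: $2,079.60 per year
School district tax: $2,303.16 × 2 = $4,606.32 per year
Combined annual = $1,544.64 + $2,079.60 + $4,606.32 = $8,230.56
Base monthly escrow = $8,230.56 ÷ 12 = $685.88

$685.88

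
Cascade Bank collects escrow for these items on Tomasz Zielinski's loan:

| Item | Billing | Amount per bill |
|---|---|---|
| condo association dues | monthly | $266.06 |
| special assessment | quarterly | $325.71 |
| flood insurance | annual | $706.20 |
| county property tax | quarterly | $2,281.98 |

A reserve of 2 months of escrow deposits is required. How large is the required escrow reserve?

$2,388.28

Condo association dues: $266.06 × 12 = $3,192.72 per year
Special assessment: $325.71 × 4 = $1,302.84 per year
Flood insurance: $706.20 per year
County property tax: $2,281.98 × 4 = $9,127.92 per year
Combined annual = $3,192.72 + $1,302.84 + $706.20 + $9,127.92 = $14,329.68
Monthly = $14,329.68 ÷ 12 = $1,194.14
Cushion = 2 × $1,194.14 = $2,388.28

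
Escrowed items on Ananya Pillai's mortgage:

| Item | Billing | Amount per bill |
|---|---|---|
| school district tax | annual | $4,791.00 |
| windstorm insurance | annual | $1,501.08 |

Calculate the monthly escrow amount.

$524.34

School district tax = $4,791.00/yr
Windstorm insurance = $1,501.08/yr
Annual escrow total = $4,791.00 + $1,501.08 = $6,292.08
Monthly = $6,292.08 / 12 = $524.34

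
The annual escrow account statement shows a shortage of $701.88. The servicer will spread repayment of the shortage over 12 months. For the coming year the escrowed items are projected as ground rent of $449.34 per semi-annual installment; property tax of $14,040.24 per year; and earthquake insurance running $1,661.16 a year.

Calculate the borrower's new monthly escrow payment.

$1,441.83

Ground rent = $449.34 × 2 = $898.68
Property tax = $14,040.24
Earthquake insurance = $1,661.16
Total per year = $898.68 + $14,040.24 + $1,661.16 = $16,600.08
Base monthly escrow = $16,600.08 / 12 = $1,383.34
Shortage per month = $701.88 ÷ 12 = $58.49
Adjusted monthly = $1,383.34 + $58.49 = $1,441.83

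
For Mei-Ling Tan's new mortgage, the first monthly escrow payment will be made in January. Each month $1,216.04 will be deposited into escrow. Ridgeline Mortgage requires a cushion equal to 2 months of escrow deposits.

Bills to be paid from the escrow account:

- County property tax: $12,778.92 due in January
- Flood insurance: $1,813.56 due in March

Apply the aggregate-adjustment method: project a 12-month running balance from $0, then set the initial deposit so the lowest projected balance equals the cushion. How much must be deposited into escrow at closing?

$13,994.96

Cushion = 2 × $1,216.04 = $2,432.08
Trial balance (start $0, +$1,216.04 each month, − disbursements):
  Jan: +$1,216.04 − $12,778.92 → -$11,562.88
  Feb: +$1,216.04 → -$10,346.84
  Mar: +$1,216.04 − $1,813.56 → -$10,944.36
  Apr: +$1,216.04 → -$9,728.32
  May: +$1,216.04 → -$8,512.28
  Jun: +$1,216.04 → -$7,296.24
  Jul: +$1,216.04 → -$6,080.20
  Aug: +$1,216.04 → -$4,864.16
  Sep: +$1,216.04 → -$3,648.12
  Oct: +$1,216.04 → -$2,432.08
  Nov: +$1,216.04 → -$1,216.04
  Dec: +$1,216.04 → $0.00
Lowest trial balance = -$11,562.88 (Jan)
Initial deposit = cushion − low point = $2,432.08 − (-$11,562.88) = $13,994.96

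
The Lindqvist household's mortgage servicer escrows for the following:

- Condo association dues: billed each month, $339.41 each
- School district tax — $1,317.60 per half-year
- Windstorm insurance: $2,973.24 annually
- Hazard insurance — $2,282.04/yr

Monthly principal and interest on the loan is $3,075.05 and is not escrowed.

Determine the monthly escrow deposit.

$996.95

Condo association dues — $339.41 × 12 = $4,072.92
School district tax — $1,317.60 × 2 = $2,635.20
Windstorm insurance — $2,973.24
Hazard insurance — $2,282.04
Combined annual = $11,963.40
Monthly = $11,963.40 / 12 = $996.95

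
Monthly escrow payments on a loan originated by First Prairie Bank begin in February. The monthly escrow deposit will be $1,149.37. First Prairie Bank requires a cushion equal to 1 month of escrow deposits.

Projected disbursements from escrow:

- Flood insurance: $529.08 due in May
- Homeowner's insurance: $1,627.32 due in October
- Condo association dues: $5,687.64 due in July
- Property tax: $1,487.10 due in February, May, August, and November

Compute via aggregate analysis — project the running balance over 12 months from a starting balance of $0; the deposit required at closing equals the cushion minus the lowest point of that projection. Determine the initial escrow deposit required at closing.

$3,781.80

Cushion = 1 × $1,149.37 = $1,149.37
Trial balance (start $0, +$1,149.37 each month, − disbursements):
  Feb: +$1,149.37 − $1,487.10 → -$337.73
  Mar: +$1,149.37 → $811.64
  Apr: +$1,149.37 → $1,961.01
  May: +$1,149.37 − $2,016.18 → $1,094.20
  Jun: +$1,149.37 → $2,243.57
  Jul: +$1,149.37 − $5,687.64 → -$2,294.70
  Aug: +$1,149.37 − $1,487.10 → -$2,632.43
  Sep: +$1,149.37 → -$1,483.06
  Oct: +$1,149.37 − $1,627.32 → -$1,961.01
  Nov: +$1,149.37 − $1,487.10 → -$2,298.74
  Dec: +$1,149.37 → -$1,149.37
  Jan: +$1,149.37 → $0.00
Lowest trial balance = -$2,632.43 (Aug)
Initial deposit = cushion − low point = $1,149.37 − (-$2,632.43) = $3,781.80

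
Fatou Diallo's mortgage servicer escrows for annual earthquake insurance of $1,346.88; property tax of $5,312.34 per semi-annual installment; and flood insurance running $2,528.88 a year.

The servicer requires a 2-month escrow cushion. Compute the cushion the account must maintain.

$2,416.74

Earthquake insurance = $1,346.88 annually
Property tax = $5,312.34 × 2 = $10,624.68 annually
Flood insurance = $2,528.88 annually
Total annual escrow = $14,500.44
Monthly escrow = $14,500.44 ÷ 12 = $1,208.37
Reserve = 2 × $1,208.37 = $2,416.74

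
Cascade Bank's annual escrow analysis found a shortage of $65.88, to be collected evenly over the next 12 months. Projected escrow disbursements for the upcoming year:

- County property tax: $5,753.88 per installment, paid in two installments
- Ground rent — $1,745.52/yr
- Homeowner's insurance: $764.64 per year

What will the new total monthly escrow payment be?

$1,173.65

County property tax — $5,753.88 × 2 = $11,507.76 per year
Ground rent — $1,745.52 per year
Homeowner's insurance — $764.64 per year
Total annual escrow = $14,017.92
Monthly = $14,017.92 ÷ 12 = $1,168.16
Shortage spread = $65.88 / 12 = $5.49/mo
New monthly escrow = $1,168.16 + $5.49 = $1,173.65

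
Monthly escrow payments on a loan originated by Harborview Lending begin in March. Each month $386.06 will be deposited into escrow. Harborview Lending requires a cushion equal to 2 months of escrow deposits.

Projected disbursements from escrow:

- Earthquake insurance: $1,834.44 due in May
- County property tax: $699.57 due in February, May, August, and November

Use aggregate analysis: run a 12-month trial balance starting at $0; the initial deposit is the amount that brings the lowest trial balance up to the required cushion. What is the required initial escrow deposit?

Cushion = 2 × $386.06 = $772.12
Trial balance (start $0, +$386.06 each month, − disbursements):
  Mar: +$386.06 → $386.06
  Apr: +$386.06 → $772.12
  May: +$386.06 − $2,534.01 → -$1,375.83
  Jun: +$386.06 → -$989.77
  Jul: +$386.06 → -$603.71
  Aug: +$386.06 − $699.57 → -$917.22
  Sep: +$386.06 → -$531.16
  Oct: +$386.06 → -$145.10
  Nov: +$386.06 − $699.57 → -$458.61
  Dec: +$386.06 → -$72.55
  Jan: +$386.06 → $313.51
  Feb: +$386.06 − $699.57 → $0.00
Lowest trial balance = -$1,375.83 (May)
Initial deposit = cushion − low point = $772.12 − (-$1,375.83) = $2,147.95

$2,147.95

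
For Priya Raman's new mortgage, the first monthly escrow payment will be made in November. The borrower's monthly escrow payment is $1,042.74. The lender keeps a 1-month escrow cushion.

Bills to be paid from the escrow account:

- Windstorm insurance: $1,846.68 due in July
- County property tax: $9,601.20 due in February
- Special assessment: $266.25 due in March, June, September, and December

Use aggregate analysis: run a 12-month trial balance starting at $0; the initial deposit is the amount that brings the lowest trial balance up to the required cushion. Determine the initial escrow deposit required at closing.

Cushion = 1 × $1,042.74 = $1,042.74
Trial balance (start $0, +$1,042.74 each month, − disbursements):
  Nov: +$1,042.74 → $1,042.74
  Dec: +$1,042.74 − $266.25 → $1,819.23
  Jan: +$1,042.74 → $2,861.97
  Feb: +$1,042.74 − $9,601.20 → -$5,696.49
  Mar: +$1,042.74 − $266.25 → -$4,920.00
  Apr: +$1,042.74 → -$3,877.26
  May: +$1,042.74 → -$2,834.52
  Jun: +$1,042.74 − $266.25 → -$2,058.03
  Jul: +$1,042.74 − $1,846.68 → -$2,861.97
  Aug: +$1,042.74 → -$1,819.23
  Sep: +$1,042.74 − $266.25 → -$1,042.74
  Oct: +$1,042.74 → $0.00
Lowest trial balance = -$5,696.49 (Feb)
Initial deposit = cushion − low point = $1,042.74 − (-$5,696.49) = $6,739.23

$6,739.23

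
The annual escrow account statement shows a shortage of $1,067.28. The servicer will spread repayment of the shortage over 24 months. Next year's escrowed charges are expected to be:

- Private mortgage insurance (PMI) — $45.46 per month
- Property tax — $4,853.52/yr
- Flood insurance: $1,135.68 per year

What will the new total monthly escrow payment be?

$589.03

Private mortgage insurance (PMI) — $45.46 × 12 = $545.52/yr
Property tax — $4,853.52/yr
Flood insurance — $1,135.68/yr
Total per year = $545.52 + $4,853.52 + $1,135.68 = $6,534.72
Monthly = $6,534.72 ÷ 12 = $544.56
Shortage spread = $1,067.28 / 24 = $44.47/mo
Adjusted monthly = $544.56 + $44.47 = $589.03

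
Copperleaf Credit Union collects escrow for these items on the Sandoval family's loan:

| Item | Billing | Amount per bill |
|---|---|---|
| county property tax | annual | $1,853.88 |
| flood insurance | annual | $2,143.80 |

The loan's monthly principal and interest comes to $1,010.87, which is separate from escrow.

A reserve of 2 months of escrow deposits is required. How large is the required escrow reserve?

County property tax = $1,853.88/yr
Flood insurance = $2,143.80/yr
Total annual escrow = $3,997.68
Base monthly escrow = $3,997.68 / 12 = $333.14
Required cushion = 2 × $333.14 = $666.28

$666.28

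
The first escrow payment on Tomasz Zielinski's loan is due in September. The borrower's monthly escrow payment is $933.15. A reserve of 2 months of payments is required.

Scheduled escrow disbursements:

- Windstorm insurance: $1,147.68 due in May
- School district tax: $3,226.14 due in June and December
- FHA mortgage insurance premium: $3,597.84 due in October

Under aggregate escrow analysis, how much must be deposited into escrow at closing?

Cushion = 2 × $933.15 = $1,866.30
Trial balance (start $0, +$933.15 each month, − disbursements):
  Sep: +$933.15 → $933.15
  Oct: +$933.15 − $3,597.84 → -$1,731.54
  Nov: +$933.15 → -$798.39
  Dec: +$933.15 − $3,226.14 → -$3,091.38
  Jan: +$933.15 → -$2,158.23
  Feb: +$933.15 → -$1,225.08
  Mar: +$933.15 → -$291.93
  Apr: +$933.15 → $641.22
  May: +$933.15 − $1,147.68 → $426.69
  Jun: +$933.15 − $3,226.14 → -$1,866.30
  Jul: +$933.15 → -$933.15
  Aug: +$933.15 → $0.00
Lowest trial balance = -$3,091.38 (Dec)
Initial deposit = cushion − low point = $1,866.30 − (-$3,091.38) = $4,957.68

$4,957.68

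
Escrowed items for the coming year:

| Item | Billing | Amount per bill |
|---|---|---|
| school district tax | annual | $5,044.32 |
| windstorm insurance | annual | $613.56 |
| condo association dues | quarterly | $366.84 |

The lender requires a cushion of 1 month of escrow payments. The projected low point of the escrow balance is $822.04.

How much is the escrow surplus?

School district tax = $5,044.32 per year
Windstorm insurance = $613.56 per year
Condo association dues = $366.84 × 4 = $1,467.36 per year
Total annual escrow = $5,044.32 + $613.56 + $1,467.36 = $7,125.24
Per month = $7,125.24 ÷ 12 = $593.77
Required cushion = 1 × $593.77 = $593.77
Excess over cushion: $822.04 − $593.77 = $228.27

$228.27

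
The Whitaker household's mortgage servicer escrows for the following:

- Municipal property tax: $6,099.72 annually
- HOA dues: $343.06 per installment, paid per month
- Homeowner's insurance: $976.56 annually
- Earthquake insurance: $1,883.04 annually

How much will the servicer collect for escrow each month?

$1,089.67

Municipal property tax = $6,099.72 annually
HOA dues = $343.06 × 12 = $4,116.72 annually
Homeowner's insurance = $976.56 annually
Earthquake insurance = $1,883.04 annually
Combined annual = $6,099.72 + $4,116.72 + $976.56 + $1,883.04 = $13,076.04
Per month = $13,076.04 / 12 = $1,089.67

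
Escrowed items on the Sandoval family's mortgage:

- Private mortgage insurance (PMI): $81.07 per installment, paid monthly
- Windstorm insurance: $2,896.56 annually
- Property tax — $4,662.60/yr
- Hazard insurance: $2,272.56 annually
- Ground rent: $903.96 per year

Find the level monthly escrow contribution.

$975.71

Private mortgage insurance (PMI) — $81.07 × 12 = $972.84
Windstorm insurance — $2,896.56
Property tax — $4,662.60
Hazard insurance — $2,272.56
Ground rent — $903.96
Total per year = $11,708.52
Per month = $11,708.52 / 12 = $975.71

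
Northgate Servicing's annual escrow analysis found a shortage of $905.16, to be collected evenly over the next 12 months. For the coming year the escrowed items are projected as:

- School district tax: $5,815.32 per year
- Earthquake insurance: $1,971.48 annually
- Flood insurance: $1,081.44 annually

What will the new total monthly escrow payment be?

School district tax = $5,815.32 per year
Earthquake insurance = $1,971.48 per year
Flood insurance = $1,081.44 per year
Annual escrow total = $8,868.24
Base monthly escrow = $8,868.24 / 12 = $739.02
Shortage spread = $905.16 ÷ 12 = $75.43/mo
New monthly escrow = $739.02 + $75.43 = $814.45

$814.45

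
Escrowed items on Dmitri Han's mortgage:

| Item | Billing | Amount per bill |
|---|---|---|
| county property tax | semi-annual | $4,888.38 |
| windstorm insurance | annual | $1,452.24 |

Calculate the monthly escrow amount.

County property tax = $4,888.38 × 2 = $9,776.76 per year
Windstorm insurance = $1,452.24 per year
Total annual escrow = $9,776.76 + $1,452.24 = $11,229.00
Base monthly escrow = $11,229.00 / 12 = $935.75

$935.75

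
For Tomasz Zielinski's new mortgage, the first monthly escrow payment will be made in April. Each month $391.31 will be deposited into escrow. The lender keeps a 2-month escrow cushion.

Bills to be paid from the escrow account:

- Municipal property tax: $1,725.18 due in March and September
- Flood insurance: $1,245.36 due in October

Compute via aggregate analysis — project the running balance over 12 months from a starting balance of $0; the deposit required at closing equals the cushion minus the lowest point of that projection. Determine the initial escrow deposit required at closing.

Cushion = 2 × $391.31 = $782.62
Trial balance (start $0, +$391.31 each month, − disbursements):
  Apr: +$391.31 → $391.31
  May: +$391.31 → $782.62
  Jun: +$391.31 → $1,173.93
  Jul: +$391.31 → $1,565.24
  Aug: +$391.31 → $1,956.55
  Sep: +$391.31 − $1,725.18 → $622.68
  Oct: +$391.31 − $1,245.36 → -$231.37
  Nov: +$391.31 → $159.94
  Dec: +$391.31 → $551.25
  Jan: +$391.31 → $942.56
  Feb: +$391.31 → $1,333.87
  Mar: +$391.31 − $1,725.18 → $0.00
Lowest trial balance = -$231.37 (Oct)
Initial deposit = cushion − low point = $782.62 − (-$231.37) = $1,013.99

$1,013.99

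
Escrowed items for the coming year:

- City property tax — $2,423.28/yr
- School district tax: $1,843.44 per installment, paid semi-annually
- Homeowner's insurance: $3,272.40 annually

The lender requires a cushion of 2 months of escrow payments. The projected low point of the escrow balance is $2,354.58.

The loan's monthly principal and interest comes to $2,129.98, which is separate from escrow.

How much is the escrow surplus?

City property tax — $2,423.28/yr
School district tax — $1,843.44 × 2 = $3,686.88/yr
Homeowner's insurance — $3,272.40/yr
Annual escrow total = $9,382.56
Base monthly escrow = $9,382.56 ÷ 12 = $781.88
Cushion = 2 × $781.88 = $1,563.76
Surplus = $2,354.58 − $1,563.76 = $790.82

$790.82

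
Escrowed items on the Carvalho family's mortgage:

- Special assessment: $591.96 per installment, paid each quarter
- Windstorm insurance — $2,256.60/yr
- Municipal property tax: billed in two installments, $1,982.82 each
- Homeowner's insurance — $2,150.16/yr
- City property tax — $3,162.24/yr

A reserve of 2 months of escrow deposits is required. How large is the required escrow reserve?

$2,317.08

Special assessment = $591.96 × 4 = $2,367.84
Windstorm insurance = $2,256.60
Municipal property tax = $1,982.82 × 2 = $3,965.64
Homeowner's insurance = $2,150.16
City property tax = $3,162.24
Combined annual = $2,367.84 + $2,256.60 + $3,965.64 + $2,150.16 + $3,162.24 = $13,902.48
Base monthly escrow = $13,902.48 ÷ 12 = $1,158.54
Cushion = 2 × $1,158.54 = $2,317.08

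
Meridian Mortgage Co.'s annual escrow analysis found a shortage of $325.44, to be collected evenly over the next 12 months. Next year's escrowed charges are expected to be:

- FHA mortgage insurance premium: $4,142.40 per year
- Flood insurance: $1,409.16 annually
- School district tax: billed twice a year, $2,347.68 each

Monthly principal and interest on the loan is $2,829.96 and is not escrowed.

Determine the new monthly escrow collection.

$881.03

FHA mortgage insurance premium — $4,142.40/yr
Flood insurance — $1,409.16/yr
School district tax — $2,347.68 × 2 = $4,695.36/yr
Annual escrow total = $10,246.92
Monthly escrow = $10,246.92 ÷ 12 = $853.91
Monthly shortage recovery: $325.44 / 12 = $27.12
New monthly escrow = $853.91 + $27.12 = $881.03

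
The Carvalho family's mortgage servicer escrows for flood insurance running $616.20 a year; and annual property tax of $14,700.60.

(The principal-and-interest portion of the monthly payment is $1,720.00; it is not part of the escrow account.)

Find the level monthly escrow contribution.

$1,276.40

Flood insurance = $616.20/yr
Property tax = $14,700.60/yr
Annual escrow total = $15,316.80
Per month = $15,316.80 / 12 = $1,276.40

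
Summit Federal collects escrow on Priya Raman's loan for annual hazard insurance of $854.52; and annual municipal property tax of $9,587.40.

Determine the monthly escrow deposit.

$870.16

Hazard insurance = $854.52 annually
Municipal property tax = $9,587.40 annually
Annual escrow total = $10,441.92
Monthly = $10,441.92 ÷ 12 = $870.16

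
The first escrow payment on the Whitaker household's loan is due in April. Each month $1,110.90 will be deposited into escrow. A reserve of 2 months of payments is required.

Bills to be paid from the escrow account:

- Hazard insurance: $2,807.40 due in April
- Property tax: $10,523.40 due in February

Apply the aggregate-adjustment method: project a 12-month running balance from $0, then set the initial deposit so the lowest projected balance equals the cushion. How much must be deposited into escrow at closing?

$3,918.30

Cushion = 2 × $1,110.90 = $2,221.80
Trial balance (start $0, +$1,110.90 each month, − disbursements):
  Apr: +$1,110.90 − $2,807.40 → -$1,696.50
  May: +$1,110.90 → -$585.60
  Jun: +$1,110.90 → $525.30
  Jul: +$1,110.90 → $1,636.20
  Aug: +$1,110.90 → $2,747.10
  Sep: +$1,110.90 → $3,858.00
  Oct: +$1,110.90 → $4,968.90
  Nov: +$1,110.90 → $6,079.80
  Dec: +$1,110.90 → $7,190.70
  Jan: +$1,110.90 → $8,301.60
  Feb: +$1,110.90 − $10,523.40 → -$1,110.90
  Mar: +$1,110.90 → $0.00
Lowest trial balance = -$1,696.50 (Apr)
Initial deposit = cushion − low point = $2,221.80 − (-$1,696.50) = $3,918.30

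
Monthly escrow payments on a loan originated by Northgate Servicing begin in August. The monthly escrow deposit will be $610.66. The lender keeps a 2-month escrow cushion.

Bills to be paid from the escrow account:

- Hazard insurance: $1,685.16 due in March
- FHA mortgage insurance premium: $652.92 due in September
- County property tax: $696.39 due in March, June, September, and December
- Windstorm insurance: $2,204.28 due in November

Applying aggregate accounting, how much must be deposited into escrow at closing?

Cushion = 2 × $610.66 = $1,221.32
Trial balance (start $0, +$610.66 each month, − disbursements):
  Aug: +$610.66 → $610.66
  Sep: +$610.66 − $1,349.31 → -$127.99
  Oct: +$610.66 → $482.67
  Nov: +$610.66 − $2,204.28 → -$1,110.95
  Dec: +$610.66 − $696.39 → -$1,196.68
  Jan: +$610.66 → -$586.02
  Feb: +$610.66 → $24.64
  Mar: +$610.66 − $2,381.55 → -$1,746.25
  Apr: +$610.66 → -$1,135.59
  May: +$610.66 → -$524.93
  Jun: +$610.66 − $696.39 → -$610.66
  Jul: +$610.66 → $0.00
Lowest trial balance = -$1,746.25 (Mar)
Initial deposit = cushion − low point = $1,221.32 − (-$1,746.25) = $2,967.57

$2,967.57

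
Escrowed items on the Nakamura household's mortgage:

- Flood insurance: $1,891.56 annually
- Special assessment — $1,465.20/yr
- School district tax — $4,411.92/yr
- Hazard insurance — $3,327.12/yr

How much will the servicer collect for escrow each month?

$924.65

Flood insurance: $1,891.56 annually
Special assessment: $1,465.20 annually
School district tax: $4,411.92 annually
Hazard insurance: $3,327.12 annually
Total annual escrow = $1,891.56 + $1,465.20 + $4,411.92 + $3,327.12 = $11,095.80
Monthly escrow = $11,095.80 / 12 = $924.65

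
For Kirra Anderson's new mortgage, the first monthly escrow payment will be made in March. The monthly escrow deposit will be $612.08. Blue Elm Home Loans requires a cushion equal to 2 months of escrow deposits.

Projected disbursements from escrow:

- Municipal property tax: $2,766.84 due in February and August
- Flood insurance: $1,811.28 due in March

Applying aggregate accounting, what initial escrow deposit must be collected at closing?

Cushion = 2 × $612.08 = $1,224.16
Trial balance (start $0, +$612.08 each month, − disbursements):
  Mar: +$612.08 − $1,811.28 → -$1,199.20
  Apr: +$612.08 → -$587.12
  May: +$612.08 → $24.96
  Jun: +$612.08 → $637.04
  Jul: +$612.08 → $1,249.12
  Aug: +$612.08 − $2,766.84 → -$905.64
  Sep: +$612.08 → -$293.56
  Oct: +$612.08 → $318.52
  Nov: +$612.08 → $930.60
  Dec: +$612.08 → $1,542.68
  Jan: +$612.08 → $2,154.76
  Feb: +$612.08 − $2,766.84 → $0.00
Lowest trial balance = -$1,199.20 (Mar)
Initial deposit = cushion − low point = $1,224.16 − (-$1,199.20) = $2,423.36

$2,423.36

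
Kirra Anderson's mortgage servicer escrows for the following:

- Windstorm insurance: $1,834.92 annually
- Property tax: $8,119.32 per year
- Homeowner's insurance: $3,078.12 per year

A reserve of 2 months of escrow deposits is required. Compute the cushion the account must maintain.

$2,172.06

Windstorm insurance = $1,834.92 per year
Property tax = $8,119.32 per year
Homeowner's insurance = $3,078.12 per year
Combined annual = $1,834.92 + $8,119.32 + $3,078.12 = $13,032.36
Monthly = $13,032.36 / 12 = $1,086.03
Cushion = 2 × $1,086.03 = $2,172.06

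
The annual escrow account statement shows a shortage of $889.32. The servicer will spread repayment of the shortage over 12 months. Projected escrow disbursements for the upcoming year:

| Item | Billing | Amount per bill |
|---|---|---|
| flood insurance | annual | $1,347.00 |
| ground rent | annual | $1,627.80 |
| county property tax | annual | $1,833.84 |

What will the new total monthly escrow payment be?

Flood insurance: $1,347.00 per year
Ground rent: $1,627.80 per year
County property tax: $1,833.84 per year
Total annual escrow = $1,347.00 + $1,627.80 + $1,833.84 = $4,808.64
Per month = $4,808.64 / 12 = $400.72
Monthly shortage recovery: $889.32 / 12 = $74.11
New monthly escrow = $400.72 + $74.11 = $474.83

$474.83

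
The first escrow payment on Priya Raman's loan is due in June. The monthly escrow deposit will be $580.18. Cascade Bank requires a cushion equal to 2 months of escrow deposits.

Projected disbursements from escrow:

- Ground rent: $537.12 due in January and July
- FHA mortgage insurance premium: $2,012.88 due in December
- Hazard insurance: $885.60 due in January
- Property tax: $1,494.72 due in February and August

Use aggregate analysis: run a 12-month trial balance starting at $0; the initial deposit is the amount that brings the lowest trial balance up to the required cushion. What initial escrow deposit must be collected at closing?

Cushion = 2 × $580.18 = $1,160.36
Trial balance (start $0, +$580.18 each month, − disbursements):
  Jun: +$580.18 → $580.18
  Jul: +$580.18 − $537.12 → $623.24
  Aug: +$580.18 − $1,494.72 → -$291.30
  Sep: +$580.18 → $288.88
  Oct: +$580.18 → $869.06
  Nov: +$580.18 → $1,449.24
  Dec: +$580.18 − $2,012.88 → $16.54
  Jan: +$580.18 − $1,422.72 → -$826.00
  Feb: +$580.18 − $1,494.72 → -$1,740.54
  Mar: +$580.18 → -$1,160.36
  Apr: +$580.18 → -$580.18
  May: +$580.18 → $0.00
Lowest trial balance = -$1,740.54 (Feb)
Initial deposit = cushion − low point = $1,160.36 − (-$1,740.54) = $2,900.90

$2,900.90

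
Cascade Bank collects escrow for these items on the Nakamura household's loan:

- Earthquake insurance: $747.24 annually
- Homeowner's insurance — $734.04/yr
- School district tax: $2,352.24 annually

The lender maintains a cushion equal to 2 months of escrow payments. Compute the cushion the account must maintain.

Earthquake insurance = $747.24
Homeowner's insurance = $734.04
School district tax = $2,352.24
Annual escrow total = $747.24 + $734.04 + $2,352.24 = $3,833.52
Base monthly escrow = $3,833.52 / 12 = $319.46
Reserve = 2 × $319.46 = $638.92

$638.92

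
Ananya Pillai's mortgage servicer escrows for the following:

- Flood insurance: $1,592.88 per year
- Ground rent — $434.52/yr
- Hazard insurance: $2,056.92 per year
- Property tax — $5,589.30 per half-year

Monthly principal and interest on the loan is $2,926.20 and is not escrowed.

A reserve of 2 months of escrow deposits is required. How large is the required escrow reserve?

Flood insurance — $1,592.88 per year
Ground rent — $434.52 per year
Hazard insurance — $2,056.92 per year
Property tax — $5,589.30 × 2 = $11,178.60 per year
Yearly total = $15,262.92
Per month = $15,262.92 / 12 = $1,271.91
Reserve = 2 × $1,271.91 = $2,543.82

$2,543.82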